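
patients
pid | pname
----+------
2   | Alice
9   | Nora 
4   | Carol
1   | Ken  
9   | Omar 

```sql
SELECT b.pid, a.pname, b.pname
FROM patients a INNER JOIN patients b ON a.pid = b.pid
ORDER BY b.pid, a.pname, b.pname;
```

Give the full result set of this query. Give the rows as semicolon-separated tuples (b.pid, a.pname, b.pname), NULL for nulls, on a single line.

(1, Ken, Ken); (2, Alice, Alice); (4, Carol, Carol); (9, Nora, Nora); (9, Nora, Omar); (9, Omar, Nora); (9, Omar, Omar)

INNER JOIN keeps only pairs where the ON condition holds.
Matching on a.pid = b.pid.
- pid=2: 1 matching b row(s), so 1 row(s) emitted.
- pid=9: 2 matching b row(s), so 2 row(s) emitted.
- pid=4: 1 matching b row(s), so 1 row(s) emitted.
- pid=1: 1 matching b row(s), so 1 row(s) emitted.
- pid=9: 2 matching b row(s), so 2 row(s) emitted.
After projecting and ordering:
b.pid | a.pname | b.pname
1 | Ken | Ken
2 | Alice | Alice
4 | Carol | Carol
9 | Nora | Nora
9 | Nora | Omar
9 | Omar | Nora
9 | Omar | Omar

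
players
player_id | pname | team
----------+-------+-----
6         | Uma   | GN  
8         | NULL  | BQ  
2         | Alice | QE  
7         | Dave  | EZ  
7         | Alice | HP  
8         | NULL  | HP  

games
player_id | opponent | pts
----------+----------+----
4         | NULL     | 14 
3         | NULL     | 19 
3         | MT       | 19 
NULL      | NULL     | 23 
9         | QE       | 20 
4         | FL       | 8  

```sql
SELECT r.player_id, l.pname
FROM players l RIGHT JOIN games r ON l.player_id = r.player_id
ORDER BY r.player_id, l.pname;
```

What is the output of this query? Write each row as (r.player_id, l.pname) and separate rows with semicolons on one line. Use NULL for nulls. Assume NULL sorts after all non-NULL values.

(3, NULL); (3, NULL); (4, NULL); (4, NULL); (9, NULL); (NULL, NULL)

RIGHT JOIN keeps every row from `games`; unmatched rows get NULL for `players`'s columns.
Matching on l.player_id = r.player_id. A NULL in a compared column never satisfies the condition.
- l[0] player_id=6 → no match.
- l[1] player_id=8 → no match.
- l[2] player_id=2 → no match.
- l[3] player_id=7 → no match.
- l[4] player_id=7 → no match.
- l[5] player_id=8 → no match.
- 6 row(s) from r found no l partner → padded with NULL.
After projecting and ordering:
r.player_id | l.pname
3 | NULL
3 | NULL
4 | NULL
4 | NULL
9 | NULL
NULL | NULL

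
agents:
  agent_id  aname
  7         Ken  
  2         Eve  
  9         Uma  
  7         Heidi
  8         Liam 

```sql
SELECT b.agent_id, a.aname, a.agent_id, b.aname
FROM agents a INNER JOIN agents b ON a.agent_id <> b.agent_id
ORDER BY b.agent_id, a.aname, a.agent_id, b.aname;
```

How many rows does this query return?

18

INNER JOIN keeps only pairs where the ON condition holds.
Matching on a.agent_id <> b.agent_id.
- agent_id=7: 3 matching b row(s), so 3 row(s) emitted.
- agent_id=2: 4 matching b row(s), so 4 row(s) emitted.
- agent_id=9: 4 matching b row(s), so 4 row(s) emitted.
- agent_id=7: 3 matching b row(s), so 3 row(s) emitted.
- agent_id=8: 4 matching b row(s), so 4 row(s) emitted.
Total: 18 rows.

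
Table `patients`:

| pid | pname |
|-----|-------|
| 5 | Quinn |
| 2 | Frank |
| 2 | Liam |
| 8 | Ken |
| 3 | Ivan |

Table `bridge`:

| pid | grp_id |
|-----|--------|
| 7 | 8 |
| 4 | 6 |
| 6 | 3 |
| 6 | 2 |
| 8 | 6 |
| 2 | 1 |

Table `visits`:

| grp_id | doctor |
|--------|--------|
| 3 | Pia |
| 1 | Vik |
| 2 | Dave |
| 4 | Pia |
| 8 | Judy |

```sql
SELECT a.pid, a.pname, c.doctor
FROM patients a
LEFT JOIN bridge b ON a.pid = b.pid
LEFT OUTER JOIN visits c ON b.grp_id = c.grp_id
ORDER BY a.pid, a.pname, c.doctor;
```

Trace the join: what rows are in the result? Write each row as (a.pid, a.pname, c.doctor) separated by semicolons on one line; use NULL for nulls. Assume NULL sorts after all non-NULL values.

Step 1 — a LEFT JOIN b on pid → 5 row(s).
Then LEFT JOIN `visits c` on grp_id: each of those 5 rows is kept; rows whose b.grp_id has no match in c get NULL for c's columns.

(2, Frank, Vik); (2, Liam, Vik); (3, Ivan, NULL); (5, Quinn, NULL); (8, Ken, NULL)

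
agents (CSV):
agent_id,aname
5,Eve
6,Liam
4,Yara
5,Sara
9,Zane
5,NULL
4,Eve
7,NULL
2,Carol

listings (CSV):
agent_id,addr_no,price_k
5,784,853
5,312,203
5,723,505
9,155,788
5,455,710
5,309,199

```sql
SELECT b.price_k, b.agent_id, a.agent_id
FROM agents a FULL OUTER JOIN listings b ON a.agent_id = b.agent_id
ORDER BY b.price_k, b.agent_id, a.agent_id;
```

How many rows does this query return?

FULL OUTER JOIN keeps every row from both sides; unmatched rows get NULL for the other side's columns.
Matching on a.agent_id = b.agent_id.
- agent_id=5: 5 matching b row(s), so 5 row(s) emitted.
- agent_id=6: no b row matches, row kept with b columns NULL.
- agent_id=4: no b row matches, row kept with b columns NULL.
- agent_id=5: 5 matching b row(s), so 5 row(s) emitted.
- agent_id=9: 1 matching b row(s), so 1 row(s) emitted.
- agent_id=5: 5 matching b row(s), so 5 row(s) emitted.
- agent_id=4: no b row matches, row kept with b columns NULL.
- agent_id=7: no b row matches, row kept with b columns NULL.
- agent_id=2: no b row matches, row kept with b columns NULL.
Total: 16 matched + 5 padded = 21 rows.

21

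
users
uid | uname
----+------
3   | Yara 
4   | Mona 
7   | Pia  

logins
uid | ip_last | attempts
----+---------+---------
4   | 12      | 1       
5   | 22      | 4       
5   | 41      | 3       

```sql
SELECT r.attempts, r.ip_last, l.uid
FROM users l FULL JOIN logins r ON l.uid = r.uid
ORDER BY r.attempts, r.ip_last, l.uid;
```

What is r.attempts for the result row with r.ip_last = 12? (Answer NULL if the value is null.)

1

FULL OUTER JOIN keeps every row from both sides; unmatched rows get NULL for the other side's columns.
Matching on l.uid = r.uid.
- l row (uid=3): no match → kept, r columns NULL.
- l row (uid=4): matches 1 r row(s) → 1 output row(s).
- l row (uid=7): no match → kept, r columns NULL.
- 2 row(s) from r found no l partner → padded with NULL.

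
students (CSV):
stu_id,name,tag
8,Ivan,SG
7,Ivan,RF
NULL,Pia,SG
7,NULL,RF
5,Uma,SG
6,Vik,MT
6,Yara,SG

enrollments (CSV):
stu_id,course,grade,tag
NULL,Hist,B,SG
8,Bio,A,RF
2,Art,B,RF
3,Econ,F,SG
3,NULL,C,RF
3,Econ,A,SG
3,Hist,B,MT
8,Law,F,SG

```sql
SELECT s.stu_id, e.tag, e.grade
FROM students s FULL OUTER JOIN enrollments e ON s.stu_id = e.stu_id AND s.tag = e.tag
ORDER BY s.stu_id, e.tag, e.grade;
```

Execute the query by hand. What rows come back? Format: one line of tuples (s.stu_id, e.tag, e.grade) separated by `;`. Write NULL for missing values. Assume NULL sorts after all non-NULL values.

(5, NULL, NULL); (6, NULL, NULL); (6, NULL, NULL); (7, NULL, NULL); (7, NULL, NULL); (8, SG, F); (NULL, MT, B); (NULL, RF, A); (NULL, RF, B); (NULL, RF, C); (NULL, SG, A); (NULL, SG, B); (NULL, SG, F); (NULL, NULL, NULL)

FULL OUTER JOIN keeps every row from both sides; unmatched rows get NULL for the other side's columns.
Matching on s.stu_id = e.stu_id AND s.tag = e.tag. A NULL in a compared column never satisfies the condition.
- s (stu_id=8, tag=SG) pairs with 1 row(s) of e.
- s (stu_id=7, tag=RF) has no partner → padded with NULL.
- s (stu_id=NULL, tag=SG) has no partner → padded with NULL.
- s (stu_id=7, tag=RF) has no partner → padded with NULL.
- s (stu_id=5, tag=SG) has no partner → padded with NULL.
- s (stu_id=6, tag=MT) has no partner → padded with NULL.
- s (stu_id=6, tag=SG) has no partner → padded with NULL.
- plus 7 unmatched e row(s), each kept with NULL s columns.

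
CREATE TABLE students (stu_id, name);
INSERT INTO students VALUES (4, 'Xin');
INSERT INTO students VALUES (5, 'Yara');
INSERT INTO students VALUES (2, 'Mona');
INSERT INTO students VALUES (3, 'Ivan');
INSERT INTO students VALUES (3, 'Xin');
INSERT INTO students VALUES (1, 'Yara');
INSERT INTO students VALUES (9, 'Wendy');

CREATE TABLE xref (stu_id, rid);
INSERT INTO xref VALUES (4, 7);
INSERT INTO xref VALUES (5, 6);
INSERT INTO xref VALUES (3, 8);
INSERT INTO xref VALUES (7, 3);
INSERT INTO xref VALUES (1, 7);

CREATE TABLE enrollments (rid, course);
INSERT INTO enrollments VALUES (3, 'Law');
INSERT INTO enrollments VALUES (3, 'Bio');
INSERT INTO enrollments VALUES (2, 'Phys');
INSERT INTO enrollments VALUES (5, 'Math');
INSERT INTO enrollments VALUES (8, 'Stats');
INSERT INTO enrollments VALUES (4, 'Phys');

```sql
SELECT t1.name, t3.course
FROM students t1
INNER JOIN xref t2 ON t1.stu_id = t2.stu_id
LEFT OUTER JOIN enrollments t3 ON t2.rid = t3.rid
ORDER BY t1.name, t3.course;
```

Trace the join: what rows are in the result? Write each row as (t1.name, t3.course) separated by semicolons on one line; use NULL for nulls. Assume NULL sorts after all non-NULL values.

(Ivan, Stats); (Xin, Stats); (Xin, NULL); (Yara, NULL); (Yara, NULL)

Joins associate left-to-right: students INNER JOIN xref on stu_id gives 5 intermediate row(s).
Then LEFT JOIN `enrollments t3` on rid: each of those 5 rows is kept; rows whose t2.rid has no match in t3 get NULL for t3's columns.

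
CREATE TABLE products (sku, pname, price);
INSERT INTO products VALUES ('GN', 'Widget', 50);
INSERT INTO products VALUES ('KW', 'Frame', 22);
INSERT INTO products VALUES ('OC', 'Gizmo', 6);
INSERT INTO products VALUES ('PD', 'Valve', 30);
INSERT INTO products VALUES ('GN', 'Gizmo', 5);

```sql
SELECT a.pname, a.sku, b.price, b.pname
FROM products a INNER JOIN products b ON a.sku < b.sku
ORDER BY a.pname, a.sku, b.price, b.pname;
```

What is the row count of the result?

INNER JOIN keeps only pairs where the ON condition holds.
Matching on a.sku < b.sku.
- a row (sku=GN): matches 3 b row(s) → 3 output row(s).
- a row (sku=KW): matches 2 b row(s) → 2 output row(s).
- a row (sku=OC): matches 1 b row(s) → 1 output row(s).
- a row (sku=PD): no match → dropped.
- a row (sku=GN): matches 3 b row(s) → 3 output row(s).
Total: 9 rows.

9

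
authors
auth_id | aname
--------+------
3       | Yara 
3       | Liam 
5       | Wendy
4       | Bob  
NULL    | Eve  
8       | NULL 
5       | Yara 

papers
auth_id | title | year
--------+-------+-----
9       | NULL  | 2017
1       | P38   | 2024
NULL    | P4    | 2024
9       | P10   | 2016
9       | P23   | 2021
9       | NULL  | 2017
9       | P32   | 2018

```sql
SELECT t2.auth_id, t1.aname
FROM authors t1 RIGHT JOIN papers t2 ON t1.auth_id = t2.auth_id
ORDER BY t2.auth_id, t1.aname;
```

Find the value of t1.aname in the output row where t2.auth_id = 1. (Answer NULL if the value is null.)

NULL

RIGHT JOIN keeps every row from `papers`; unmatched rows get NULL for `authors`'s columns.
Matching on t1.auth_id = t2.auth_id. A NULL in a compared column never satisfies the condition.
- t1 (auth_id=3) has no partner in t2.
- t1 (auth_id=3) has no partner in t2.
- t1 (auth_id=5) has no partner in t2.
- t1 (auth_id=4) has no partner in t2.
- t1 (auth_id=NULL) has no partner in t2.
- t1 (auth_id=8) has no partner in t2.
- t1 (auth_id=5) has no partner in t2.
- 7 row(s) from t2 found no t1 partner → padded with NULL.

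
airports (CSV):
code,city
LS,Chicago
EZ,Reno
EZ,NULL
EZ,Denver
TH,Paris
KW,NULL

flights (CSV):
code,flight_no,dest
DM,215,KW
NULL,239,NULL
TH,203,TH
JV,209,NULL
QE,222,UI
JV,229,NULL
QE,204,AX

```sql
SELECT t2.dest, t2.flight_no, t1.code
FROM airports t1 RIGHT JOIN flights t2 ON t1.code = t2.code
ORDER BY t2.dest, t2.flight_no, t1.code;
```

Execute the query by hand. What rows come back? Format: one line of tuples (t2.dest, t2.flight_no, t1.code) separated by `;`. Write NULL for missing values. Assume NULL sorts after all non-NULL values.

RIGHT JOIN keeps every row from `flights`; unmatched rows get NULL for `airports`'s columns.
Matching on t1.code = t2.code. A NULL in a compared column never satisfies the condition.
- t1 row (code=LS): no match.
- t1 row (code=EZ): no match.
- t1 row (code=EZ): no match.
- t1 row (code=EZ): no match.
- t1 row (code=TH): matches 1 t2 row(s) → 1 output row(s).
- t1 row (code=KW): no match.
- 6 row(s) from t2 found no t1 partner → padded with NULL.
After projecting and ordering:
t2.dest | t2.flight_no | t1.code
AX | 204 | NULL
KW | 215 | NULL
TH | 203 | TH
UI | 222 | NULL
NULL | 209 | NULL
NULL | 229 | NULL
NULL | 239 | NULL

(AX, 204, NULL); (KW, 215, NULL); (TH, 203, TH); (UI, 222, NULL); (NULL, 209, NULL); (NULL, 229, NULL); (NULL, 239, NULL)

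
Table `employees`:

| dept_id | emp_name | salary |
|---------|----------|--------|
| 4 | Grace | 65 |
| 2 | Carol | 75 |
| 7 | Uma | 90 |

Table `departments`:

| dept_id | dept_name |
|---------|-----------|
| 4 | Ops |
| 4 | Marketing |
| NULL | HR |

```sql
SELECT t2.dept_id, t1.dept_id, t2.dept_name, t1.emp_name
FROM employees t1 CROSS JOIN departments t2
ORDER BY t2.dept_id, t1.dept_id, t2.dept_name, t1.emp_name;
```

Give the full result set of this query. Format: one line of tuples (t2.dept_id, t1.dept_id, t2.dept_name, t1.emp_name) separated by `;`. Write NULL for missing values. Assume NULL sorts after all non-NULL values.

(4, 2, Marketing, Carol); (4, 2, Ops, Carol); (4, 4, Marketing, Grace); (4, 4, Ops, Grace); (4, 7, Marketing, Uma); (4, 7, Ops, Uma); (NULL, 2, HR, Carol); (NULL, 4, HR, Grace); (NULL, 7, HR, Uma)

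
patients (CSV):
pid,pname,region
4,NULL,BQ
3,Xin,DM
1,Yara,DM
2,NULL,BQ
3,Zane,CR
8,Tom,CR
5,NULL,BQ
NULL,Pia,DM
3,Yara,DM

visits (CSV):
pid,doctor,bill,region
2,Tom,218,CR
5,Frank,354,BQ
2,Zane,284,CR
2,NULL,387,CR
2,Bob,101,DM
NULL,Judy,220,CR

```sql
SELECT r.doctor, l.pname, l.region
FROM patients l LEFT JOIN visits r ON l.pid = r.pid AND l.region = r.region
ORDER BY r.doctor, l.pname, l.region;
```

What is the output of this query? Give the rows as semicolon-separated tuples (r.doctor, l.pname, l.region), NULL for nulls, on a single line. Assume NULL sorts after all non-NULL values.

(Frank, NULL, BQ); (NULL, Pia, DM); (NULL, Tom, CR); (NULL, Xin, DM); (NULL, Yara, DM); (NULL, Yara, DM); (NULL, Zane, CR); (NULL, NULL, BQ); (NULL, NULL, BQ)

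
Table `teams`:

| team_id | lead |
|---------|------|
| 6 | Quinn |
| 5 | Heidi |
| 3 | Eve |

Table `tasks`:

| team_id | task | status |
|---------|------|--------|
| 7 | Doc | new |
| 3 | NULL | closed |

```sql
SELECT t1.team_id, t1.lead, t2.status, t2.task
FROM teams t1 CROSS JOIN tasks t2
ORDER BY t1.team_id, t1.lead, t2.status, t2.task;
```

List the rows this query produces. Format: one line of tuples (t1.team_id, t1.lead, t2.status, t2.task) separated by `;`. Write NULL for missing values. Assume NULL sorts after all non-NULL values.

CROSS JOIN pairs every row of `teams` with every row of `tasks`: 3 × 2 = 6 rows.

(3, Eve, closed, NULL); (3, Eve, new, Doc); (5, Heidi, closed, NULL); (5, Heidi, new, Doc); (6, Quinn, closed, NULL); (6, Quinn, new, Doc)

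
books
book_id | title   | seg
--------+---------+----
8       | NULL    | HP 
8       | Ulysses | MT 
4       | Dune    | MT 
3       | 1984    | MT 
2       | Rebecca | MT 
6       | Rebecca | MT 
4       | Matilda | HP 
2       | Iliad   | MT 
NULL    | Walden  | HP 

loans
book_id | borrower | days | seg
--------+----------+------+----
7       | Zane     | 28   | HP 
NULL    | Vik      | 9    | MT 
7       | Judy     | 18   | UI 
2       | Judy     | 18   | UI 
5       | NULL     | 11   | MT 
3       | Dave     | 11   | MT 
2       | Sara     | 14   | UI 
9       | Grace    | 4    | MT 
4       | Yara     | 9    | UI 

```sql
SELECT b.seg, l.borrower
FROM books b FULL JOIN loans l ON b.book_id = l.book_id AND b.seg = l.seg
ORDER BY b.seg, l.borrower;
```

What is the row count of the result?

17

FULL OUTER JOIN keeps every row from both sides; unmatched rows get NULL for the other side's columns.
Matching on b.book_id = l.book_id AND b.seg = l.seg. A NULL in a compared column never satisfies the condition.
- b (book_id=8, seg=HP) has no partner → padded with NULL.
- b (book_id=8, seg=MT) has no partner → padded with NULL.
- b (book_id=4, seg=MT) has no partner → padded with NULL.
- b (book_id=3, seg=MT) pairs with 1 row(s) of l.
- b (book_id=2, seg=MT) has no partner → padded with NULL.
- b (book_id=6, seg=MT) has no partner → padded with NULL.
- b (book_id=4, seg=HP) has no partner → padded with NULL.
- b (book_id=2, seg=MT) has no partner → padded with NULL.
- b (book_id=NULL, seg=HP) has no partner → padded with NULL.
- plus 8 unmatched l row(s), each kept with NULL b columns.
Total: 1 matched + 16 padded = 17 rows.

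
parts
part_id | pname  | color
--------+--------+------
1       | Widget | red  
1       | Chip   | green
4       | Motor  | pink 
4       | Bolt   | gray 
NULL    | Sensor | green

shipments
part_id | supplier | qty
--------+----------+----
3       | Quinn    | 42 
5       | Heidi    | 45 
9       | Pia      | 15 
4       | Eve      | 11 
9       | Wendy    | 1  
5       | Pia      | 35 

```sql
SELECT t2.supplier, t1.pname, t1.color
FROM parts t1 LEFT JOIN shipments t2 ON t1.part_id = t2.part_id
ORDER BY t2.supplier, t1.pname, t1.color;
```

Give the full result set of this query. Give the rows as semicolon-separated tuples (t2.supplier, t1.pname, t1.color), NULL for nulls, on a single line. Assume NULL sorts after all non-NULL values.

(Eve, Bolt, gray); (Eve, Motor, pink); (NULL, Chip, green); (NULL, Sensor, green); (NULL, Widget, red)

LEFT JOIN keeps every row from `parts`; unmatched rows get NULL for `shipments`'s columns.
Matching on t1.part_id = t2.part_id. A NULL in a compared column never satisfies the condition.
- t1 row (part_id=1): no match → kept, t2 columns NULL.
- t1 row (part_id=1): no match → kept, t2 columns NULL.
- t1 row (part_id=4): matches 1 t2 row(s) → 1 output row(s).
- t1 row (part_id=4): matches 1 t2 row(s) → 1 output row(s).
- t1 row (part_id=NULL): no match → kept, t2 columns NULL.
After projecting and ordering:
t2.supplier | t1.pname | t1.color
Eve | Bolt | gray
Eve | Motor | pink
NULL | Chip | green
NULL | Sensor | green
NULL | Widget | red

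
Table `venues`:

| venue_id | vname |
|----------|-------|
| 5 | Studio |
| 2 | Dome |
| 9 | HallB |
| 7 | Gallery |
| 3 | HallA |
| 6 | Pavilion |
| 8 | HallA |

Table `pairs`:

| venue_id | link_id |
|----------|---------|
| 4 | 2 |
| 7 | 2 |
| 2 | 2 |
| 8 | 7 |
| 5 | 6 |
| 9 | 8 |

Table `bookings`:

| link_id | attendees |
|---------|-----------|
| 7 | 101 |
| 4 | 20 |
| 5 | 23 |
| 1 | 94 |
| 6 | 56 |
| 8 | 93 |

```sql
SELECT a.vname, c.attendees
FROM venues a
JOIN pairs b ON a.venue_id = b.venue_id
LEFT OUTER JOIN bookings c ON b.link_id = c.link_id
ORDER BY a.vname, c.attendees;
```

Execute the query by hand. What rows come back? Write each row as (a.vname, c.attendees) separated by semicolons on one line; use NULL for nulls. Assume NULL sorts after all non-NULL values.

Step 1 — a INNER JOIN b on venue_id → 5 row(s).
Then LEFT JOIN `bookings c` on link_id: each of those 5 rows is kept; rows whose b.link_id has no match in c get NULL for c's columns.

(Dome, NULL); (Gallery, NULL); (HallA, 101); (HallB, 93); (Studio, 56)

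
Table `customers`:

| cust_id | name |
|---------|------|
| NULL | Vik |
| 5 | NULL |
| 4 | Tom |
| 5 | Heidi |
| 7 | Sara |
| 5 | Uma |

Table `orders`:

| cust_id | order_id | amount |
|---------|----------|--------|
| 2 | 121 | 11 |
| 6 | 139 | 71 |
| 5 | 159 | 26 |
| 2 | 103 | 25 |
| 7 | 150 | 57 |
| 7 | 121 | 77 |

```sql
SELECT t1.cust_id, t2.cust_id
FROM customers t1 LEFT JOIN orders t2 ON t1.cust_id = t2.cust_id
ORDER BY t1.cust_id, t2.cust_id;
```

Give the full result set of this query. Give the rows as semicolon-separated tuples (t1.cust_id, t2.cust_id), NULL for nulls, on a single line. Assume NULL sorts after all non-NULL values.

LEFT JOIN keeps every row from `customers`; unmatched rows get NULL for `orders`'s columns.
Matching on t1.cust_id = t2.cust_id. A NULL in a compared column never satisfies the condition.
- t1[0] cust_id=NULL → no match; kept with NULLs on the t2 side.
- t1[1] cust_id=5 → 1 match(es) in t2 → 1 row(s).
- t1[2] cust_id=4 → no match; kept with NULLs on the t2 side.
- t1[3] cust_id=5 → 1 match(es) in t2 → 1 row(s).
- t1[4] cust_id=7 → 2 match(es) in t2 → 2 row(s).
- t1[5] cust_id=5 → 1 match(es) in t2 → 1 row(s).
After projecting and ordering:
t1.cust_id | t2.cust_id
4 | NULL
5 | 5
5 | 5
5 | 5
7 | 7
7 | 7
NULL | NULL

(4, NULL); (5, 5); (5, 5); (5, 5); (7, 7); (7, 7); (NULL, NULL)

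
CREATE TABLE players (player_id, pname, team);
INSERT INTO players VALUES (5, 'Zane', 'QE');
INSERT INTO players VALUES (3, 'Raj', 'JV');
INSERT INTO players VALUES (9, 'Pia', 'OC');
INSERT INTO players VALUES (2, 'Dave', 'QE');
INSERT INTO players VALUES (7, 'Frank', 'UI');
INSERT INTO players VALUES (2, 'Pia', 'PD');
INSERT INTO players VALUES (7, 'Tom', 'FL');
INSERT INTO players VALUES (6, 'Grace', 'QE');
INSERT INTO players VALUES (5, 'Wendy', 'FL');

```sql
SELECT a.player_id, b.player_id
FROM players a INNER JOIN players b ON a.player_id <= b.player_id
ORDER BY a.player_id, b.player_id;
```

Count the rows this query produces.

INNER JOIN keeps only pairs where the ON condition holds.
Matching on a.player_id <= b.player_id.
- a row (player_id=5): matches 6 b row(s) → 6 output row(s).
- a row (player_id=3): matches 7 b row(s) → 7 output row(s).
- a row (player_id=9): matches 1 b row(s) → 1 output row(s).
- a row (player_id=2): matches 9 b row(s) → 9 output row(s).
- a row (player_id=7): matches 3 b row(s) → 3 output row(s).
- a row (player_id=2): matches 9 b row(s) → 9 output row(s).
- a row (player_id=7): matches 3 b row(s) → 3 output row(s).
- a row (player_id=6): matches 4 b row(s) → 4 output row(s).
- a row (player_id=5): matches 6 b row(s) → 6 output row(s).
Total: 48 rows.

48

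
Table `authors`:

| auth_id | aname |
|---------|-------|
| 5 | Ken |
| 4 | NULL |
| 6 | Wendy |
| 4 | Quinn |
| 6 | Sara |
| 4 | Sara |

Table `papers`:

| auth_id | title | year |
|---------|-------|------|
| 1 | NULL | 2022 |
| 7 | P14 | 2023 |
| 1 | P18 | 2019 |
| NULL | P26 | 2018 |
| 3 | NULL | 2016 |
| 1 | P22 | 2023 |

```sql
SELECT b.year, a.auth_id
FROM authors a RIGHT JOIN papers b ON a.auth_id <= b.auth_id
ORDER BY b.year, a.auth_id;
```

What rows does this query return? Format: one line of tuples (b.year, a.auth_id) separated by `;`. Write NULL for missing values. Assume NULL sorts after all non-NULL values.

(2016, NULL); (2018, NULL); (2019, NULL); (2022, NULL); (2023, 4); (2023, 4); (2023, 4); (2023, 5); (2023, 6); (2023, 6); (2023, NULL)

RIGHT JOIN keeps every row from `papers`; unmatched rows get NULL for `authors`'s columns.
Matching on a.auth_id <= b.auth_id. A NULL in a compared column never satisfies the condition.
Matched pairs: 6; unmatched b rows kept: 5.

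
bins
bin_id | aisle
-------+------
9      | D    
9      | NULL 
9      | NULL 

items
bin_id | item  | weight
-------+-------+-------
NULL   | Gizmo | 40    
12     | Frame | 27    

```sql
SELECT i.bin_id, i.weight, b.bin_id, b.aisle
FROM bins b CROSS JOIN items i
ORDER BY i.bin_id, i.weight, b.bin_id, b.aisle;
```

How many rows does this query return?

6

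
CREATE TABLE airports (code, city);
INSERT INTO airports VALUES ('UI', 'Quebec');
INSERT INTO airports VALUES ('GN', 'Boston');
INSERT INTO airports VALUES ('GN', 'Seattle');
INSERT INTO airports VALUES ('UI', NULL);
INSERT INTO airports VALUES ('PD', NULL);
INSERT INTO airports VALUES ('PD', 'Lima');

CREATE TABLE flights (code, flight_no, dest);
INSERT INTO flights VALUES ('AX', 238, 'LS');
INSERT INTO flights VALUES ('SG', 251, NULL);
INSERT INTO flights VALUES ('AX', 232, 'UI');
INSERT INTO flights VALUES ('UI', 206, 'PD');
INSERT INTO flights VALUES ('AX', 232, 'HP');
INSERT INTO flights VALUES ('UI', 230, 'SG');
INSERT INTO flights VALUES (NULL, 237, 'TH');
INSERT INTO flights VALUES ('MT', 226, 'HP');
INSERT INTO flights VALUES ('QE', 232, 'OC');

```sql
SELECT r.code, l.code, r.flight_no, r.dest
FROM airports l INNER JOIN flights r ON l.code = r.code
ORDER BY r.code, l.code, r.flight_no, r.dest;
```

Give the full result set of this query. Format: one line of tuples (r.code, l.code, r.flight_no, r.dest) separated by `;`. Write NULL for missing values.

(UI, UI, 206, PD); (UI, UI, 206, PD); (UI, UI, 230, SG); (UI, UI, 230, SG)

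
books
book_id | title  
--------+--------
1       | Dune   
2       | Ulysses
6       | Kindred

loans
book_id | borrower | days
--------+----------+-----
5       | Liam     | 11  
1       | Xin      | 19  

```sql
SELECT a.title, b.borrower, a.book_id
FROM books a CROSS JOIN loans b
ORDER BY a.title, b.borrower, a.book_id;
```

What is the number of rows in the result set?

6

CROSS JOIN pairs every row of `books` with every row of `loans`: 3 × 2 = 6 rows.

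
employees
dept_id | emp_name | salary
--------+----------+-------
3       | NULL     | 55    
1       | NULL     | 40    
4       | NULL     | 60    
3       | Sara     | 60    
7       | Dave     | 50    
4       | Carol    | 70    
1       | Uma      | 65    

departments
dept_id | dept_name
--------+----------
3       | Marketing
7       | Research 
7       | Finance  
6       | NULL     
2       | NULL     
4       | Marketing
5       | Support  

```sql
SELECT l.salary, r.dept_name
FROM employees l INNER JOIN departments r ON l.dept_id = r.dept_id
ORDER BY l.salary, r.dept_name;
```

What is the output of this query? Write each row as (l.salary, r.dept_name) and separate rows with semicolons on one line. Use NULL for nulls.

INNER JOIN keeps only pairs where the ON condition holds.
Matching on l.dept_id = r.dept_id.
- l (dept_id=3) pairs with 1 row(s) of r.
- l (dept_id=1) has no partner → excluded.
- l (dept_id=4) pairs with 1 row(s) of r.
- l (dept_id=3) pairs with 1 row(s) of r.
- l (dept_id=7) pairs with 2 row(s) of r.
- l (dept_id=4) pairs with 1 row(s) of r.
- l (dept_id=1) has no partner → excluded.
After projecting and ordering:
l.salary | r.dept_name
50 | Finance
50 | Research
55 | Marketing
60 | Marketing
60 | Marketing
70 | Marketing

(50, Finance); (50, Research); (55, Marketing); (60, Marketing); (60, Marketing); (70, Marketing)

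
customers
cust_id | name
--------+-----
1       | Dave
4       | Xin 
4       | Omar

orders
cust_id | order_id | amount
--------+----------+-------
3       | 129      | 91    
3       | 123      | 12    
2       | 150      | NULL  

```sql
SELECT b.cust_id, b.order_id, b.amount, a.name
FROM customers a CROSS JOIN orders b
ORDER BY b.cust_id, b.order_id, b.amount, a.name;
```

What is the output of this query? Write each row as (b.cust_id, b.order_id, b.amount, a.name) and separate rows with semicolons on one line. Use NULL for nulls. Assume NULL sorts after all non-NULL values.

(2, 150, NULL, Dave); (2, 150, NULL, Omar); (2, 150, NULL, Xin); (3, 123, 12, Dave); (3, 123, 12, Omar); (3, 123, 12, Xin); (3, 129, 91, Dave); (3, 129, 91, Omar); (3, 129, 91, Xin)

CROSS JOIN pairs every row of `customers` with every row of `orders`: 3 × 3 = 9 rows.
After projecting and ordering:
b.cust_id | b.order_id | b.amount | a.name
2 | 150 | NULL | Dave
2 | 150 | NULL | Omar
2 | 150 | NULL | Xin
3 | 123 | 12 | Dave
3 | 123 | 12 | Omar
3 | 123 | 12 | Xin
3 | 129 | 91 | Dave
3 | 129 | 91 | Omar
3 | 129 | 91 | Xin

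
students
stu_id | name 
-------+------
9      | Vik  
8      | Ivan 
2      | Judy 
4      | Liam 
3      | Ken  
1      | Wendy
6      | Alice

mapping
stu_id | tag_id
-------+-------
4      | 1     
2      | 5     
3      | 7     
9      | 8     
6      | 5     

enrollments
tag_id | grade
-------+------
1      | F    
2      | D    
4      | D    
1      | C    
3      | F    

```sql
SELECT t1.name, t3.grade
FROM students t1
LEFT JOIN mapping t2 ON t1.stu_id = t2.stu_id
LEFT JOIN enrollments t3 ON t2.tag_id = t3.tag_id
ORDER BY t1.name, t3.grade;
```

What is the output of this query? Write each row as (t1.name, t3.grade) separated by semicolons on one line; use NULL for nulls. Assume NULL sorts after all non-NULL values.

Evaluate left to right. First `students t1 LEFT JOIN mapping t2` on stu_id: 7 row(s).
Then LEFT JOIN `enrollments t3` on tag_id: each of those 7 rows is kept; rows whose t2.tag_id has no match in t3 get NULL for t3's columns.

(Alice, NULL); (Ivan, NULL); (Judy, NULL); (Ken, NULL); (Liam, C); (Liam, F); (Vik, NULL); (Wendy, NULL)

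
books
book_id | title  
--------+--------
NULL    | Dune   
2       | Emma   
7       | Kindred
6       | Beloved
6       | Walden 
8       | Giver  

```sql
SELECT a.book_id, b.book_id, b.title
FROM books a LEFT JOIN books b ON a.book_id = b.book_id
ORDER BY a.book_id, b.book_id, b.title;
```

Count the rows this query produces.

8

LEFT JOIN keeps every row from `books a`; unmatched rows get NULL for `books b`'s columns.
Matching on a.book_id = b.book_id. A NULL in a compared column never satisfies the condition.
Matched pairs: 7; unmatched a rows kept: 1.
Total: 7 matched + 1 padded = 8 rows.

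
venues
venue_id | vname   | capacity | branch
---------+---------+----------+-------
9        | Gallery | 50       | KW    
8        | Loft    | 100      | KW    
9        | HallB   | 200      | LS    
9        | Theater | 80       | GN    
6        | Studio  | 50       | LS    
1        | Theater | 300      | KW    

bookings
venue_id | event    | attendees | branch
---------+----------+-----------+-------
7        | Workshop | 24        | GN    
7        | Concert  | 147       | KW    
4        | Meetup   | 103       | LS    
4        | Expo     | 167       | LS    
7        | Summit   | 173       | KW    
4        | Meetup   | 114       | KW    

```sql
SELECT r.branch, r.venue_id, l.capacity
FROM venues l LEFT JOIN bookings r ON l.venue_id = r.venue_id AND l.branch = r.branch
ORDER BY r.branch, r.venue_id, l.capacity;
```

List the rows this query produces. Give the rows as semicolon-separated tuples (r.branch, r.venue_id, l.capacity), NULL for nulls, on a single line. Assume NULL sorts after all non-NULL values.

(NULL, NULL, 50); (NULL, NULL, 50); (NULL, NULL, 80); (NULL, NULL, 100); (NULL, NULL, 200); (NULL, NULL, 300)

LEFT JOIN keeps every row from `venues`; unmatched rows get NULL for `bookings`'s columns.
Matching on l.venue_id = r.venue_id AND l.branch = r.branch.
- l row (venue_id=9, branch=KW): no match → kept, r columns NULL.
- l row (venue_id=8, branch=KW): no match → kept, r columns NULL.
- l row (venue_id=9, branch=LS): no match → kept, r columns NULL.
- l row (venue_id=9, branch=GN): no match → kept, r columns NULL.
- l row (venue_id=6, branch=LS): no match → kept, r columns NULL.
- l row (venue_id=1, branch=KW): no match → kept, r columns NULL.
After projecting and ordering:
r.branch | r.venue_id | l.capacity
NULL | NULL | 50
NULL | NULL | 50
NULL | NULL | 80
NULL | NULL | 100
NULL | NULL | 200
NULL | NULL | 300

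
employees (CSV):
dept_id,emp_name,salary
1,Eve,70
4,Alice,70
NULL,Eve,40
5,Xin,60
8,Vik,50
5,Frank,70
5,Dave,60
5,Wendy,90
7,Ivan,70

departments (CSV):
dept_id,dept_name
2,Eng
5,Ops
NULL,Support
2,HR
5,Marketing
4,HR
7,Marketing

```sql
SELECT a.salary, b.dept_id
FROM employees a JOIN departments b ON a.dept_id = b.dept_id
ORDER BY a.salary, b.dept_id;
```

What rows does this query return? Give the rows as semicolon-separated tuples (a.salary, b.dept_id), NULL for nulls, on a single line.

(60, 5); (60, 5); (60, 5); (60, 5); (70, 4); (70, 5); (70, 5); (70, 7); (90, 5); (90, 5)

INNER JOIN keeps only pairs where the ON condition holds.
Matching on a.dept_id = b.dept_id. A NULL in a compared column never satisfies the condition.
Matched pairs: 10.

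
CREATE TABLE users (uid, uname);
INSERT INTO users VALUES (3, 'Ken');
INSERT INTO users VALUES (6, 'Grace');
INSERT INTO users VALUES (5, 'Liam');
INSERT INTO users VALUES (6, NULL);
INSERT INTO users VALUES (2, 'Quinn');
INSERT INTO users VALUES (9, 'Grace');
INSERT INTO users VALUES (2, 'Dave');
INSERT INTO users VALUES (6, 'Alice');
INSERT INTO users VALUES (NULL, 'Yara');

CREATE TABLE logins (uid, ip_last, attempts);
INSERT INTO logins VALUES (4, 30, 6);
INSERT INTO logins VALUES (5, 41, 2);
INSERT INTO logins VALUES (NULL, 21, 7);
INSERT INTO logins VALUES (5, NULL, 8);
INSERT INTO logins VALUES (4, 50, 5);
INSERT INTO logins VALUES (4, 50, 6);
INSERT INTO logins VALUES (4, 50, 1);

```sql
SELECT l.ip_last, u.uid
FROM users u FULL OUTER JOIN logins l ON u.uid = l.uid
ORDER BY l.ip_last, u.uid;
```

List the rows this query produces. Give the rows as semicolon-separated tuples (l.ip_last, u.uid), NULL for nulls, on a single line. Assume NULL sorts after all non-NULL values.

(21, NULL); (30, NULL); (41, 5); (50, NULL); (50, NULL); (50, NULL); (NULL, 2); (NULL, 2); (NULL, 3); (NULL, 5); (NULL, 6); (NULL, 6); (NULL, 6); (NULL, 9); (NULL, NULL)

FULL OUTER JOIN keeps every row from both sides; unmatched rows get NULL for the other side's columns.
Matching on u.uid = l.uid. A NULL in a compared column never satisfies the condition.
Matched pairs: 2; unmatched u rows kept: 8; unmatched l rows kept: 5.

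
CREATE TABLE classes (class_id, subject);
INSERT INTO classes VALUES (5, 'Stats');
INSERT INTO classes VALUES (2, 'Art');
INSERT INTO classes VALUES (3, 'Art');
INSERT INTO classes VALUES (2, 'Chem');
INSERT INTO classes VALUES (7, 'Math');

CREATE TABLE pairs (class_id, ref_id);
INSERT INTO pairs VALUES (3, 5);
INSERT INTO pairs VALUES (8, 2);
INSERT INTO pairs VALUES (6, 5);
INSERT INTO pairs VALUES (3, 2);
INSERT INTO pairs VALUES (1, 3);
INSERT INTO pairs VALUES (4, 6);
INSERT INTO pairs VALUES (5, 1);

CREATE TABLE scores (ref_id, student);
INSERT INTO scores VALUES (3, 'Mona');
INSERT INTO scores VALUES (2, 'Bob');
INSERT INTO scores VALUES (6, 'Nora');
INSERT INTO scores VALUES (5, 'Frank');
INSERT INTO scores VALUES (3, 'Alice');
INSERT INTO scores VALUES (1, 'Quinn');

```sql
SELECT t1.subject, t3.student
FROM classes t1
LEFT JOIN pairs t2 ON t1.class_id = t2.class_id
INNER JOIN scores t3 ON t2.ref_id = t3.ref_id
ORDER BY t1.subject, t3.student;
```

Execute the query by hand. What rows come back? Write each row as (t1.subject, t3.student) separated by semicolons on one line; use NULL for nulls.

(Art, Bob); (Art, Frank); (Stats, Quinn)

Evaluate left to right. First `classes t1 LEFT JOIN pairs t2` on class_id: 6 row(s).
Then INNER JOIN `scores t3` on ref_id: keep only rows whose t2.ref_id appears in t3.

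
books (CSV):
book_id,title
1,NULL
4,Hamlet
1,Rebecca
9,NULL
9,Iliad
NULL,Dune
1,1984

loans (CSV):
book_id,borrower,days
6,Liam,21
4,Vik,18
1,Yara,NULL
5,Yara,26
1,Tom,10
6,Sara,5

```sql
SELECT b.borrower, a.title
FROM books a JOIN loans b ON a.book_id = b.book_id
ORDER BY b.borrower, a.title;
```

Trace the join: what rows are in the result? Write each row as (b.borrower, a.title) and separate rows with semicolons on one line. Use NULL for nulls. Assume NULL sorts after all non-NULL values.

(Tom, 1984); (Tom, Rebecca); (Tom, NULL); (Vik, Hamlet); (Yara, 1984); (Yara, Rebecca); (Yara, NULL)

INNER JOIN keeps only pairs where the ON condition holds.
Matching on a.book_id = b.book_id. A NULL in a compared column never satisfies the condition.
Matched pairs: 7.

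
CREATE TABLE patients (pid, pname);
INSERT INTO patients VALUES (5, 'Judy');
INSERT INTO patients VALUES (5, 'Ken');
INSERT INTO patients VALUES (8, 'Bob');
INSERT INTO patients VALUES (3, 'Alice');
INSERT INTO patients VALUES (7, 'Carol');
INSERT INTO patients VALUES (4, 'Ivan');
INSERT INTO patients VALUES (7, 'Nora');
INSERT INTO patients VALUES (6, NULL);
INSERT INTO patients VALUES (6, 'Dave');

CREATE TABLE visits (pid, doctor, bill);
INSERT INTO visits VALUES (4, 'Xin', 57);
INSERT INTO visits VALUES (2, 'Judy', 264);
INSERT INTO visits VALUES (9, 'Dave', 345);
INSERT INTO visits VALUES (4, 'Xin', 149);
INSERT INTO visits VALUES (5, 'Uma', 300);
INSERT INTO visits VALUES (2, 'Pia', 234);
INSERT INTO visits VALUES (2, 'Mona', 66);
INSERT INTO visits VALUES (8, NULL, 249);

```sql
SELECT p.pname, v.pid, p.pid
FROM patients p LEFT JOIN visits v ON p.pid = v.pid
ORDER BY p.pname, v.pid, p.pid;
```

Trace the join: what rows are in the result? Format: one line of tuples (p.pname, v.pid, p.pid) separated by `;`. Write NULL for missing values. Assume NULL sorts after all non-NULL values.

LEFT JOIN keeps every row from `patients`; unmatched rows get NULL for `visits`'s columns.
Matching on p.pid = v.pid.
- pid=5: 1 matching v row(s), so 1 row(s) emitted.
- pid=5: 1 matching v row(s), so 1 row(s) emitted.
- pid=8: 1 matching v row(s), so 1 row(s) emitted.
- pid=3: no v row matches, row kept with v columns NULL.
- pid=7: no v row matches, row kept with v columns NULL.
- pid=4: 2 matching v row(s), so 2 row(s) emitted.
- pid=7: no v row matches, row kept with v columns NULL.
- pid=6: no v row matches, row kept with v columns NULL.
- pid=6: no v row matches, row kept with v columns NULL.
After projecting and ordering:
p.pname | v.pid | p.pid
Alice | NULL | 3
Bob | 8 | 8
Carol | NULL | 7
Dave | NULL | 6
Ivan | 4 | 4
Ivan | 4 | 4
Judy | 5 | 5
Ken | 5 | 5
Nora | NULL | 7
NULL | NULL | 6

(Alice, NULL, 3); (Bob, 8, 8); (Carol, NULL, 7); (Dave, NULL, 6); (Ivan, 4, 4); (Ivan, 4, 4); (Judy, 5, 5); (Ken, 5, 5); (Nora, NULL, 7); (NULL, NULL, 6)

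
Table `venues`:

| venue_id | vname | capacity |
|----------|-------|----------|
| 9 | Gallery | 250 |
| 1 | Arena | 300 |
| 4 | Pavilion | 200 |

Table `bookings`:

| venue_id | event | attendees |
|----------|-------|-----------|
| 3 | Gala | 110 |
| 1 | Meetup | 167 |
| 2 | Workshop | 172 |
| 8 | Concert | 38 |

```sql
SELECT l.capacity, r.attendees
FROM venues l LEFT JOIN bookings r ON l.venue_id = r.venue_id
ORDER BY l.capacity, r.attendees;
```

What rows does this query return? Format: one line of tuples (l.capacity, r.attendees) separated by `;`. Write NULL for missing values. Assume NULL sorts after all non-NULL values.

(200, NULL); (250, NULL); (300, 167)

LEFT JOIN keeps every row from `venues`; unmatched rows get NULL for `bookings`'s columns.
Matching on l.venue_id = r.venue_id.
- venue_id=9: no r row matches, row kept with r columns NULL.
- venue_id=1: 1 matching r row(s), so 1 row(s) emitted.
- venue_id=4: no r row matches, row kept with r columns NULL.
After projecting and ordering:
l.capacity | r.attendees
200 | NULL
250 | NULL
300 | 167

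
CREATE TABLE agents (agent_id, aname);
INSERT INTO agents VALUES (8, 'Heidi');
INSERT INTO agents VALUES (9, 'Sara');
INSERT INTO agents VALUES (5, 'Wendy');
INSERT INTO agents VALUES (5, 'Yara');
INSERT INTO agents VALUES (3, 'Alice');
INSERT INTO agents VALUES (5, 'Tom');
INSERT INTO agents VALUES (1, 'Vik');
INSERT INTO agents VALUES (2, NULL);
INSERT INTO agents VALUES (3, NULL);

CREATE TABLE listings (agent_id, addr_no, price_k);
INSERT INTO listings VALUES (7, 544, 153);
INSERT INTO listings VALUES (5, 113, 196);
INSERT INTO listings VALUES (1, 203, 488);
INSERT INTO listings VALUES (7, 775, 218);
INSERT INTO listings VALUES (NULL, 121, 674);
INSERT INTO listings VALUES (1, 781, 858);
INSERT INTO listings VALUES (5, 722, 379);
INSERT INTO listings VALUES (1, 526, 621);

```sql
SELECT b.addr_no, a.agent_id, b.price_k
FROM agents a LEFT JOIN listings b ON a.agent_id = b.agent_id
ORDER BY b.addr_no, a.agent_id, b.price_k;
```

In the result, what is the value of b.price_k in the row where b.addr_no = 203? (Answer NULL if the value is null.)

488

LEFT JOIN keeps every row from `agents`; unmatched rows get NULL for `listings`'s columns.
Matching on a.agent_id = b.agent_id. A NULL in a compared column never satisfies the condition.
- a (agent_id=8) has no partner → padded with NULL.
- a (agent_id=9) has no partner → padded with NULL.
- a (agent_id=5) pairs with 2 row(s) of b.
- a (agent_id=5) pairs with 2 row(s) of b.
- a (agent_id=3) has no partner → padded with NULL.
- a (agent_id=5) pairs with 2 row(s) of b.
- a (agent_id=1) pairs with 3 row(s) of b.
- a (agent_id=2) has no partner → padded with NULL.
- a (agent_id=3) has no partner → padded with NULL.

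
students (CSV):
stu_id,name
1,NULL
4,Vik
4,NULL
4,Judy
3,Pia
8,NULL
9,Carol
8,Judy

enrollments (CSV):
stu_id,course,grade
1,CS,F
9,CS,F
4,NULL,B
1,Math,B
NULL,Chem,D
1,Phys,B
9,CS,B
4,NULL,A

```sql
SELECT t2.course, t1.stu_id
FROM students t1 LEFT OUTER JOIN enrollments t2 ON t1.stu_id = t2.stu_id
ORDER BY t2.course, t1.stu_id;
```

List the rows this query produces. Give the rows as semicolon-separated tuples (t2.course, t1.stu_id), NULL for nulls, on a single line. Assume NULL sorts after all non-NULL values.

(CS, 1); (CS, 9); (CS, 9); (Math, 1); (Phys, 1); (NULL, 3); (NULL, 4); (NULL, 4); (NULL, 4); (NULL, 4); (NULL, 4); (NULL, 4); (NULL, 8); (NULL, 8)

LEFT JOIN keeps every row from `students`; unmatched rows get NULL for `enrollments`'s columns.
Matching on t1.stu_id = t2.stu_id. A NULL in a compared column never satisfies the condition.
- t1 row (stu_id=1): matches 3 t2 row(s) → 3 output row(s).
- t1 row (stu_id=4): matches 2 t2 row(s) → 2 output row(s).
- t1 row (stu_id=4): matches 2 t2 row(s) → 2 output row(s).
- t1 row (stu_id=4): matches 2 t2 row(s) → 2 output row(s).
- t1 row (stu_id=3): no match → kept, t2 columns NULL.
- t1 row (stu_id=8): no match → kept, t2 columns NULL.
- t1 row (stu_id=9): matches 2 t2 row(s) → 2 output row(s).
- t1 row (stu_id=8): no match → kept, t2 columns NULL.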